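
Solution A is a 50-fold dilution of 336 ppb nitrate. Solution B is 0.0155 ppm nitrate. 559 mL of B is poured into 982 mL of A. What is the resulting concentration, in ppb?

9.90 ppb

C_A = 336 ppb / 50 = 6.72 ppb.
C_B = 0.0155 ppm = 15.5 ppb.
C_mix = (C_A·V_A + C_B·V_B)/(V_A + V_B) = (6.72×982 + 15.5×559) / 1541 = 9.90 ppb.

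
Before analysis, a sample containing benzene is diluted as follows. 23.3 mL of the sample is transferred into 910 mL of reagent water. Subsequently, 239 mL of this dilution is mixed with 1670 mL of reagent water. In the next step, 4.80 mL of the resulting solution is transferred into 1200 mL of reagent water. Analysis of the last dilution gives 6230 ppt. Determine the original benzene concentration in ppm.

Overall dilution factor = 40.06 × 7.987 × 251 = 8.03 × 10⁴.
Original = 6230 ppt × 8.03 × 10⁴ = 5.00 × 10⁸ ppt = 500 ppm.

500 ppm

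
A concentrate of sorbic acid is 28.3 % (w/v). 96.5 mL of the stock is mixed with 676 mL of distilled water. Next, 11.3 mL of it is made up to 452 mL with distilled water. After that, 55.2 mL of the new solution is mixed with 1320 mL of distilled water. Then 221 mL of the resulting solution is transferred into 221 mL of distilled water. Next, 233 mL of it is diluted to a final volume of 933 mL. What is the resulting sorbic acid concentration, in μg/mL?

4.43 μg/mL

Overall dilution factor = 8.005 × 40 × 24.91 × 2 × 4.004 = 6.39 × 10⁴.
28.3 % (w/v) / 6.39 × 10⁴ = 4.43 × 10⁻⁴ % (w/v) = 4.43 μg/mL.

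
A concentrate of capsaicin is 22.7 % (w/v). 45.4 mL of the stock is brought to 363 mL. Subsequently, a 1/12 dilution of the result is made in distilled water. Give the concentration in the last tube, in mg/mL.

2.37 mg/mL

Overall dilution factor = 7.996 × 12 = 95.9.
22.7 % (w/v) / 95.9 = 0.237 % (w/v) = 2.37 mg/mL.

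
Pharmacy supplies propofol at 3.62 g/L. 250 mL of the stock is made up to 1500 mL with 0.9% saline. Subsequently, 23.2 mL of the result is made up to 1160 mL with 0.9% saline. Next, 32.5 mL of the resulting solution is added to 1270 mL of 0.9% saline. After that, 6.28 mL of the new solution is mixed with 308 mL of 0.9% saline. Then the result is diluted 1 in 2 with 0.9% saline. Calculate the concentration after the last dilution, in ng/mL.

3.01 ng/mL

Overall dilution factor = 6 × 50 × 40.08 × 50.04 × 2 = 1.20 × 10⁶.
3.62 g/L / 1.20 × 10⁶ = 3.01 × 10⁻⁶ g/L = 3.01 ng/mL.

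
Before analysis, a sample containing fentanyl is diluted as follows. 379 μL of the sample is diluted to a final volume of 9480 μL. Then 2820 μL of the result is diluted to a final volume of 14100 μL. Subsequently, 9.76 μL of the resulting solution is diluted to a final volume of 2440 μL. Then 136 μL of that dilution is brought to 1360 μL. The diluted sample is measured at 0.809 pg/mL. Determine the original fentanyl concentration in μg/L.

Overall dilution factor = 25.01 × 5 × 250 × 10 = 3.13 × 10⁵.
Original = 0.809 pg/mL × 3.13 × 10⁵ = 2.53 × 10⁵ pg/mL = 253 μg/L.

253 μg/L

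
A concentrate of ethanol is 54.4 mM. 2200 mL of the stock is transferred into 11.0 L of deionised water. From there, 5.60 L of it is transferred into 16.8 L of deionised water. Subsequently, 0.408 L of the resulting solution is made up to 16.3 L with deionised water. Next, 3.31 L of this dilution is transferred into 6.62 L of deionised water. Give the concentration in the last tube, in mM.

0.0189 mM

Overall dilution factor = 6 × 4 × 39.95 × 3 = 2876.
54.4 mM / 2876 = 0.0189 mM.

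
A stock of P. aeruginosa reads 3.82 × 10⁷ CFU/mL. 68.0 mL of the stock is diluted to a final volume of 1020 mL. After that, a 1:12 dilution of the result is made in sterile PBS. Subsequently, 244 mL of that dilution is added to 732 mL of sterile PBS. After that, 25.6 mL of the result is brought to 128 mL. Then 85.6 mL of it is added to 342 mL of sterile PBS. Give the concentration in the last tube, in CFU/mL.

Overall dilution factor = 15 × 12 × 4 × 5 × 4.995 = 1.80 × 10⁴.
3.82 × 10⁷ CFU/mL / 1.80 × 10⁴ = 2120 CFU/mL.

2120 CFU/mL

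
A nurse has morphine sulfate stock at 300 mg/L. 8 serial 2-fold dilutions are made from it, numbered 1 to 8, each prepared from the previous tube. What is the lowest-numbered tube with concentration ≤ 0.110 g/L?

tube 2

Tube n has concentration 300 mg/L / 2ⁿ.
Need 2ⁿ ≥ 300 mg/L / 0.110 g/L = 2.73, so n ≥ 1.45.
First such tube: n = 2.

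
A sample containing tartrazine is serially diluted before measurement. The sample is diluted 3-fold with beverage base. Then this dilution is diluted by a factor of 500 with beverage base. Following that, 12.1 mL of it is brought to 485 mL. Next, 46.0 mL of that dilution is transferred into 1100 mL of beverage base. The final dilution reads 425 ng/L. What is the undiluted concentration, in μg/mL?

637 μg/mL

Overall dilution factor = 3 × 500 × 40.08 × 24.91 = 1.50 × 10⁶.
Original = 425 ng/L × 1.50 × 10⁶ = 6.37 × 10⁸ ng/L = 637 μg/mL.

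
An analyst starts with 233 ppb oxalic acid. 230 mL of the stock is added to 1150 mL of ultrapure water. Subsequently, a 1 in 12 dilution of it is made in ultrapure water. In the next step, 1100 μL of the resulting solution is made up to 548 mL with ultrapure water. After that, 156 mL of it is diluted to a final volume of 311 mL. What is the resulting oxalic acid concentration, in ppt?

3.26 ppt

Overall dilution factor = 6 × 12 × 498.2 × 1.994 = 7.15 × 10⁴.
233 ppb / 7.15 × 10⁴ = 3.26 × 10⁻³ ppb = 3.26 ppt.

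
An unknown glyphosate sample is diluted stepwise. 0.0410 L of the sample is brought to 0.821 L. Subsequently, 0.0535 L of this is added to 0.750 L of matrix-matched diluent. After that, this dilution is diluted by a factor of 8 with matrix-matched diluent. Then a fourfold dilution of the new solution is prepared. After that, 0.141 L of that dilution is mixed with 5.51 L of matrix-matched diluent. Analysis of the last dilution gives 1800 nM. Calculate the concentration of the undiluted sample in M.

Overall dilution factor = 20.02 × 15.02 × 8 × 4 × 40.08 = 3.86 × 10⁵.
Original = 1800 nM × 3.86 × 10⁵ = 6.94 × 10⁸ nM = 0.694 M.

0.694 M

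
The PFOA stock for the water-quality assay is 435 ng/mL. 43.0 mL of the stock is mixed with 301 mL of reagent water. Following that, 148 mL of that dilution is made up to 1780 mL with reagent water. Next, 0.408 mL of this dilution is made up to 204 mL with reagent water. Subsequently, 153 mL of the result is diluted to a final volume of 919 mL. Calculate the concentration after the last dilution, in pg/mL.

1.51 pg/mL

Overall dilution factor = 8 × 12.03 × 500 × 6.007 = 2.89 × 10⁵.
435 ng/mL / 2.89 × 10⁵ = 1.51 × 10⁻³ ng/mL = 1.51 pg/mL.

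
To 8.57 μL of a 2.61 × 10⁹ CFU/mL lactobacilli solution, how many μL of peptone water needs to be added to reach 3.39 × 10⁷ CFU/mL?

V₂ = C₁V₁/C₂ = 2.61 × 10⁹ × 8.57 / 3.39 × 10⁷ = 660 μL.
Diluent to add = V₂ − V₁ = 660 − 8.57 = 651 μL.

651 μL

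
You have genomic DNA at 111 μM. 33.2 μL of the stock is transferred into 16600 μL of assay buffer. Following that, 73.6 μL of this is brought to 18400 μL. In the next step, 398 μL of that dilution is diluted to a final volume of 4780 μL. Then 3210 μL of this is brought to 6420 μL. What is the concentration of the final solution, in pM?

36.9 pM

Overall dilution factor = 501 × 250 × 12.01 × 2 = 3.01 × 10⁶.
111 μM / 3.01 × 10⁶ = 3.69 × 10⁻⁵ μM = 36.9 pM.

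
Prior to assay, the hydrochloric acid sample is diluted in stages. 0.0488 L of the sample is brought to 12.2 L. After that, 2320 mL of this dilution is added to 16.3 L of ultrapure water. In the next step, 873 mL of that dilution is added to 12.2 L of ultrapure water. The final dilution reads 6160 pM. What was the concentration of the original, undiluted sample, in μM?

Overall dilution factor = 250 × 8.026 × 14.97 = 3.00 × 10⁴.
Original = 6160 pM × 3.00 × 10⁴ = 1.85 × 10⁸ pM = 185 μM.

185 μM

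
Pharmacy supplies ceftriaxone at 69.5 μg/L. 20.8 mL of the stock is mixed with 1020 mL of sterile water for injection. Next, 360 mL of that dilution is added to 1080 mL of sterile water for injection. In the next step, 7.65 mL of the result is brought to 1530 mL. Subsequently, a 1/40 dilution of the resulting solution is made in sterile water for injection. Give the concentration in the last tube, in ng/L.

Overall dilution factor = 50.04 × 4 × 200 × 40 = 1.60 × 10⁶.
69.5 μg/L / 1.60 × 10⁶ = 4.34 × 10⁻⁵ μg/L = 0.0434 ng/L.

0.0434 ng/L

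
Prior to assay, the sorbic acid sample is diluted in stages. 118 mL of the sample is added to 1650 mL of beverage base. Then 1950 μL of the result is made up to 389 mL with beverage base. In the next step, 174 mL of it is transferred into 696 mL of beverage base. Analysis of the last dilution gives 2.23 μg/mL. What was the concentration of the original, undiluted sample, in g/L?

33.3 g/L

Overall dilution factor = 14.98 × 199.5 × 5 = 1.49 × 10⁴.
Original = 2.23 μg/mL × 1.49 × 10⁴ = 3.33 × 10⁴ μg/mL = 33.3 g/L.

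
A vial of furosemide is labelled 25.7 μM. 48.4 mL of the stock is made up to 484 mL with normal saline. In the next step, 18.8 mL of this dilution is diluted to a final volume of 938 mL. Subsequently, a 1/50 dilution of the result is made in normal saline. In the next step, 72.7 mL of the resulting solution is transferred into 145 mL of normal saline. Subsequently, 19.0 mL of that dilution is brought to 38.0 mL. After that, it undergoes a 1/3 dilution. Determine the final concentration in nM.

Overall dilution factor = 10 × 49.89 × 50 × 2.994 × 2 × 3 = 4.48 × 10⁵.
25.7 μM / 4.48 × 10⁵ = 5.73 × 10⁻⁵ μM = 0.0573 nM.

0.0573 nM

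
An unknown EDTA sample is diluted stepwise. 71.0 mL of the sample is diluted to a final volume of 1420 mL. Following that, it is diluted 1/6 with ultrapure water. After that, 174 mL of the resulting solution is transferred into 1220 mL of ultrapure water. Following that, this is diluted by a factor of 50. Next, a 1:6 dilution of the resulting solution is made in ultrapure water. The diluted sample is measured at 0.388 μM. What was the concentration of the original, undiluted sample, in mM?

Overall dilution factor = 20 × 6 × 8.011 × 50 × 6 = 2.88 × 10⁵.
Original = 0.388 μM × 2.88 × 10⁵ = 1.12 × 10⁵ μM = 112 mM.

112 mM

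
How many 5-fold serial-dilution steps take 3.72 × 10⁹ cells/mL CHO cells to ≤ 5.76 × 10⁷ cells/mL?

3

Need 5ⁿ ≥ 64.6, so n ≥ log(64.6)/log(5) = 2.59.
Minimum whole steps: n = 3.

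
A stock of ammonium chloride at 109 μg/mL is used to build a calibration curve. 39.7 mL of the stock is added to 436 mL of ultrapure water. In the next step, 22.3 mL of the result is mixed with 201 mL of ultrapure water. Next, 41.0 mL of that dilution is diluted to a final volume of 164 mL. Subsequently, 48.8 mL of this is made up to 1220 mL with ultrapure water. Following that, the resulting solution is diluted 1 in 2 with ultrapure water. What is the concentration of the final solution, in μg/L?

Overall dilution factor = 11.98 × 10.01 × 4 × 25 × 2 = 2.40 × 10⁴.
109 μg/mL / 2.40 × 10⁴ = 4.54 × 10⁻³ μg/mL = 4.54 μg/L.

4.54 μg/L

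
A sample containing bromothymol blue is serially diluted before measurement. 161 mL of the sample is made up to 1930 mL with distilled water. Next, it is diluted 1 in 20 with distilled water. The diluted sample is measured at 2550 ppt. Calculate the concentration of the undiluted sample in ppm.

Overall dilution factor = 11.99 × 20 = 240.
Original = 2550 ppt × 240 = 6.11 × 10⁵ ppt = 0.611 ppm.

0.611 ppm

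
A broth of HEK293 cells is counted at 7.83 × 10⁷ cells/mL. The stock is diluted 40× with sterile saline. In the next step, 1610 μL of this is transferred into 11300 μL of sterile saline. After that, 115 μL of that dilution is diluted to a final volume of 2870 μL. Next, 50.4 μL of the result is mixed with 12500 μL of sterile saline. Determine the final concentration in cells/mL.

39.3 cells/mL

Overall dilution factor = 40 × 8.019 × 24.96 × 249.0 = 1.99 × 10⁶.
7.83 × 10⁷ cells/mL / 1.99 × 10⁶ = 39.3 cells/mL.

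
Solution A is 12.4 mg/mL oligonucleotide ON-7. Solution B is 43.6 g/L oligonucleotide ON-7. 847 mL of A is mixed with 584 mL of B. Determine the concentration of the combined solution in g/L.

C_B = 43.6 g/L = 43.6 mg/mL.
C_mix = (C_A·V_A + C_B·V_B)/(V_A + V_B) = (12.4×847 + 43.6×584) / 1431 = 25.1 mg/mL = 25.1 g/L.

25.1 g/L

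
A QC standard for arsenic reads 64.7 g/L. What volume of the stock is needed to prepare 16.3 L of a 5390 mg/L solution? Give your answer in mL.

1360 mL

5390 mg/L = 5.39 g/L.
V₁ = C₂V₂/C₁ = 5.39 × 16.3 / 64.7 = 1.36 L = 1360 mL.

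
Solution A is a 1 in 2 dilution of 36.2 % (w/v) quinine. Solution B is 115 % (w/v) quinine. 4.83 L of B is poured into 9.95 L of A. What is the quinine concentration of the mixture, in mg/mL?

C_A = 36.2 % (w/v) / 2 = 18.1 % (w/v).
C_mix = (C_A·V_A + C_B·V_B)/(V_A + V_B) = (18.1×9.95 + 115×4.83) / 14.78 = 49.8 % (w/v) = 498 mg/mL.

498 mg/mL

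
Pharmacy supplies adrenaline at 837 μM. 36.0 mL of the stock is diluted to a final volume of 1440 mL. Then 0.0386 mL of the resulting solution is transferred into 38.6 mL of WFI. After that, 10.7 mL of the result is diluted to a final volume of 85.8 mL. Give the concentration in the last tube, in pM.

2610 pM

Overall dilution factor = 40 × 1001 × 8.019 = 3.21 × 10⁵.
837 μM / 3.21 × 10⁵ = 2.61 × 10⁻³ μM = 2610 pM.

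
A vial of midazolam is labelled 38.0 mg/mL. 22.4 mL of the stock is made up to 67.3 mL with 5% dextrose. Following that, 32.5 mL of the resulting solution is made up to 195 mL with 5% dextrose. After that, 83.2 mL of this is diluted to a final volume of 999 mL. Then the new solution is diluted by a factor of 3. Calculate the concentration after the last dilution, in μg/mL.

58.5 μg/mL

Overall dilution factor = 3.004 × 6 × 12.01 × 3 = 649.
38.0 mg/mL / 649 = 0.0585 mg/mL = 58.5 μg/mL.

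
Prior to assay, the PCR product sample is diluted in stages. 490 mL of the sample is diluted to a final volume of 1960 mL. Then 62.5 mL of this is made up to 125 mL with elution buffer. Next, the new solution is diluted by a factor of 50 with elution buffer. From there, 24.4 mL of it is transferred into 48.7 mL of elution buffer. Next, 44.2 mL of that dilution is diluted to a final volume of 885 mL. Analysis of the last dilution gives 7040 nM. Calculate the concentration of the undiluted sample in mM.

169 mM

Overall dilution factor = 4 × 2 × 50 × 2.996 × 20.02 = 2.40 × 10⁴.
Original = 7040 nM × 2.40 × 10⁴ = 1.69 × 10⁸ nM = 169 mM.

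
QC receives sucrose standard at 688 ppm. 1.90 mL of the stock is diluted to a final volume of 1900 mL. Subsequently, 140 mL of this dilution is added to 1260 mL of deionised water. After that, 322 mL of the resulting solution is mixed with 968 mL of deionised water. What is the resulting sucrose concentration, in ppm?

0.0172 ppm

Overall dilution factor = 1000 × 10 × 4.006 = 4.01 × 10⁴.
688 ppm / 4.01 × 10⁴ = 0.0172 ppm.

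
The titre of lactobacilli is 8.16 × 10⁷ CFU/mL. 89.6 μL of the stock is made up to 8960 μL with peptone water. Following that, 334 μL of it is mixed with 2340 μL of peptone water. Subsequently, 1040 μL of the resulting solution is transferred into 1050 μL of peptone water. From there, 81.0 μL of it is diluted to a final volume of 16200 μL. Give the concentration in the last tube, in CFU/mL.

Overall dilution factor = 100 × 8.006 × 2.010 × 200 = 3.22 × 10⁵.
8.16 × 10⁷ CFU/mL / 3.22 × 10⁵ = 254 CFU/mL.

254 CFU/mL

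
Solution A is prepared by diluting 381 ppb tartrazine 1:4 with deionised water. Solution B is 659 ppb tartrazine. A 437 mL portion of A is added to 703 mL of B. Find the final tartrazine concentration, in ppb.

443 ppb

C_A = 381 ppb / 4 = 95.2 ppb.
C_mix = (C_A·V_A + C_B·V_B)/(V_A + V_B) = (95.2×437 + 659×703) / 1140 = 443 ppb.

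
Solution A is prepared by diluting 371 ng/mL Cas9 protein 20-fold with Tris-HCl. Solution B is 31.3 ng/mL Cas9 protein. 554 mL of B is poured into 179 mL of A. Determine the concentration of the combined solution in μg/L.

28.2 μg/L

C_A = 371 ng/mL / 20 = 18.5 ng/mL.
C_mix = (C_A·V_A + C_B·V_B)/(V_A + V_B) = (18.5×179 + 31.3×554) / 733.0 = 28.2 ng/mL = 28.2 μg/L.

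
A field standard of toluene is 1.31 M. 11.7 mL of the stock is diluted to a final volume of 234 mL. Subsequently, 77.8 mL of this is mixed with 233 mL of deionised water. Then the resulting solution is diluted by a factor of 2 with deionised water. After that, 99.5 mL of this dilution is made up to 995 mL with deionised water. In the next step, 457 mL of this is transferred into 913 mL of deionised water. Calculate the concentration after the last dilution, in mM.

0.273 mM

Overall dilution factor = 20 × 3.995 × 2 × 10 × 2.998 = 4790.
1.31 M / 4790 = 2.73 × 10⁻⁴ M = 0.273 mM.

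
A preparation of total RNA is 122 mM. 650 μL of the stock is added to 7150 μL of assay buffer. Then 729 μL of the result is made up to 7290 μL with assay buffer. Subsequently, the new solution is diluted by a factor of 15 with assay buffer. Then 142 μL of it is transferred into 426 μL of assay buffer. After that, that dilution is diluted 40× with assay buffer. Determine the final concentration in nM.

Overall dilution factor = 12 × 10 × 15 × 4 × 40 = 2.88 × 10⁵.
122 mM / 2.88 × 10⁵ = 4.24 × 10⁻⁴ mM = 424 nM.

424 nM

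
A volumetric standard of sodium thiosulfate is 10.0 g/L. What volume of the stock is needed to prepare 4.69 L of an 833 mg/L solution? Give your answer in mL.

833 mg/L = 0.833 g/L.
V₁ = C₂V₂/C₁ = 0.833 × 4.69 / 10.0 = 0.391 L = 391 mL.

391 mL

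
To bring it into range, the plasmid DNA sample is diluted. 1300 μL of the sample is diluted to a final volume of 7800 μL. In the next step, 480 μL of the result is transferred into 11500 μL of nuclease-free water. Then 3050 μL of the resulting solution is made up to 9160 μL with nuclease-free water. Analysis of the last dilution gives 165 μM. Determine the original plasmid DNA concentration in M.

0.0742 M

Overall dilution factor = 6 × 24.96 × 3.003 = 450.
Original = 165 μM × 450 = 7.42 × 10⁴ μM = 0.0742 M.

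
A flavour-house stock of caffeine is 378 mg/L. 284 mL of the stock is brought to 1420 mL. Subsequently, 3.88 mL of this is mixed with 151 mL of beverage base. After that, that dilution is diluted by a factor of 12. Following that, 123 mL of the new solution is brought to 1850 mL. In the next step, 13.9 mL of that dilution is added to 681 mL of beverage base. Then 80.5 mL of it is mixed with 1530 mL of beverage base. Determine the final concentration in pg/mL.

Overall dilution factor = 5 × 39.92 × 12 × 15.04 × 49.99 × 20.01 = 3.60 × 10⁷.
378 mg/L / 3.60 × 10⁷ = 1.05 × 10⁻⁵ mg/L = 10.5 pg/mL.

10.5 pg/mL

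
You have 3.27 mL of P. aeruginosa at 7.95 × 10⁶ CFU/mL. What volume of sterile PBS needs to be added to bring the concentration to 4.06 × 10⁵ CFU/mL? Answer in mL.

60.8 mL

V₂ = C₁V₁/C₂ = 7.95 × 10⁶ × 3.27 / 4.06 × 10⁵ = 64.0 mL.
Diluent to add = V₂ − V₁ = 64.0 − 3.27 = 60.8 mL.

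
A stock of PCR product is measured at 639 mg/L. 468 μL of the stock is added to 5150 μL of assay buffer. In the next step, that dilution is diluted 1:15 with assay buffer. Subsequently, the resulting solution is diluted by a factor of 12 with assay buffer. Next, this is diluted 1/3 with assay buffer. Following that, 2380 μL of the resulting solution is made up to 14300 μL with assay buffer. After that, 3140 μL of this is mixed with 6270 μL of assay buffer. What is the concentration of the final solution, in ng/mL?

5.47 ng/mL

Overall dilution factor = 12.00 × 15 × 12 × 3 × 6.008 × 2.997 = 1.17 × 10⁵.
639 mg/L / 1.17 × 10⁵ = 5.47 × 10⁻³ mg/L = 5.47 ng/mL.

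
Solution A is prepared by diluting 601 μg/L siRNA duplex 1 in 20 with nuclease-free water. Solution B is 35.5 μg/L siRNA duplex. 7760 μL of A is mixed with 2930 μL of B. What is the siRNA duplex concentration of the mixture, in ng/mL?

C_A = 601 μg/L / 20 = 30.1 μg/L.
C_mix = (C_A·V_A + C_B·V_B)/(V_A + V_B) = (30.1×7760 + 35.5×2930) / 10690 = 31.5 μg/L = 31.5 ng/mL.

31.5 ng/mL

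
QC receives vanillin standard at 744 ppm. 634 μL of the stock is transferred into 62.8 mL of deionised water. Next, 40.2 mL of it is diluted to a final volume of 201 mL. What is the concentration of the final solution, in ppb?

Overall dilution factor = 100.1 × 5 = 500.
744 ppm / 500 = 1.49 ppm = 1490 ppb.

1490 ppb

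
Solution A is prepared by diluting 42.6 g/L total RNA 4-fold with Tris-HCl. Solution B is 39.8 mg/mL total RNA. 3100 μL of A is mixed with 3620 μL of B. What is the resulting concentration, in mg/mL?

C_A = 42.6 g/L / 4 = 10.7 g/L.
C_B = 39.8 mg/mL = 39.8 g/L.
C_mix = (C_A·V_A + C_B·V_B)/(V_A + V_B) = (10.7×3100 + 39.8×3620) / 6720 = 26.4 g/L = 26.4 mg/mL.

26.4 mg/mL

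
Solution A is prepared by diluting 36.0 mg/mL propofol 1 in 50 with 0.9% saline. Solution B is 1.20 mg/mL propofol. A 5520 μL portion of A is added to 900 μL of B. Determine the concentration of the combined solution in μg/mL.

C_A = 36.0 mg/mL / 50 = 0.720 mg/mL.
C_mix = (C_A·V_A + C_B·V_B)/(V_A + V_B) = (0.720×5520 + 1.20×900) / 6420 = 0.787 mg/mL = 787 μg/mL.

787 μg/mL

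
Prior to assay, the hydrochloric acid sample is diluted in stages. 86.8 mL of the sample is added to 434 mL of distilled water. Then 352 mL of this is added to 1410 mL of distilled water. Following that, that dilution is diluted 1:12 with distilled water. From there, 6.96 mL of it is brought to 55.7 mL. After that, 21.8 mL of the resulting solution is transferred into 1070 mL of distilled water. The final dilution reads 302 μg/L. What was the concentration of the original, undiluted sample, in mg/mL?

Overall dilution factor = 6 × 5.006 × 12 × 8.003 × 50.08 = 1.44 × 10⁵.
Original = 302 μg/L × 1.44 × 10⁵ = 4.36 × 10⁷ μg/L = 43.6 mg/mL.

43.6 mg/mL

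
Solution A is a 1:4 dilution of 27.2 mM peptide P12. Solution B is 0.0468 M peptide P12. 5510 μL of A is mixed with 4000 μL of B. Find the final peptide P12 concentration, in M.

0.0236 M

C_A = 27.2 mM / 4 = 6.80 mM.
C_B = 0.0468 M = 46.8 mM.
C_mix = (C_A·V_A + C_B·V_B)/(V_A + V_B) = (6.80×5510 + 46.8×4000) / 9510 = 23.6 mM = 0.0236 M.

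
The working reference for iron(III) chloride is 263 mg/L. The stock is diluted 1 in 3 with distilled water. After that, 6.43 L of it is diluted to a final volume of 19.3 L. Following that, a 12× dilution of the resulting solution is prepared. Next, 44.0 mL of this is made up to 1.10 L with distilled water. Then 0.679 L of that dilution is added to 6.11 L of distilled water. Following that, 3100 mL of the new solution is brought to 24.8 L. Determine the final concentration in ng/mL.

1.22 ng/mL

Overall dilution factor = 3 × 3.002 × 12 × 25 × 9.999 × 8 = 2.16 × 10⁵.
263 mg/L / 2.16 × 10⁵ = 1.22 × 10⁻³ mg/L = 1.22 ng/mL.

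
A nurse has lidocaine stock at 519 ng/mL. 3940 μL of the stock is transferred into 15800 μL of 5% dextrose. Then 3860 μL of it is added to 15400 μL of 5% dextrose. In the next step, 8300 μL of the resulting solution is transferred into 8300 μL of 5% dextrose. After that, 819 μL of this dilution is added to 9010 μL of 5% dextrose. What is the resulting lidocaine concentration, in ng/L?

Overall dilution factor = 5.010 × 4.990 × 2 × 12.00 = 600.
519 ng/mL / 600 = 0.865 ng/mL = 865 ng/L.

865 ng/L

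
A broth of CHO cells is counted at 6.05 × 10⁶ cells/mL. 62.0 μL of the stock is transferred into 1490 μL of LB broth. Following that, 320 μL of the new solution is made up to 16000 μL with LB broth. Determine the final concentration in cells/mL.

Overall dilution factor = 25.03 × 50 = 1252.
6.05 × 10⁶ cells/mL / 1252 = 4830 cells/mL.

4830 cells/mL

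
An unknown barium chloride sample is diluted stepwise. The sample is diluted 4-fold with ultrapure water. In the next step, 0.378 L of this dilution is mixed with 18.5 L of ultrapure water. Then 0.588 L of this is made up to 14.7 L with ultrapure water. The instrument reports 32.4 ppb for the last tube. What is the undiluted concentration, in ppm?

Overall dilution factor = 4 × 49.94 × 25 = 4994.
Original = 32.4 ppb × 4994 = 1.62 × 10⁵ ppb = 162 ppm.

162 ppm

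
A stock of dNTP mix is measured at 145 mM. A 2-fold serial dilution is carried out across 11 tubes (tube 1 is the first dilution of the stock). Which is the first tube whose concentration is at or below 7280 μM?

tube 5

Tube n has concentration 145 mM / 2ⁿ.
Need 2ⁿ ≥ 145 mM / 7280 μM = 19.9, so n ≥ 4.32.
First such tube: n = 5.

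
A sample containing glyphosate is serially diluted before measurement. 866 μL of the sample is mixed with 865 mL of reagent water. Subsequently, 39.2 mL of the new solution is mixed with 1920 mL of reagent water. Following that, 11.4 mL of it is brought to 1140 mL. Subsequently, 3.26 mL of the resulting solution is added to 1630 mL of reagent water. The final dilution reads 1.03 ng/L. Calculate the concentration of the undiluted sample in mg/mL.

2.58 mg/mL

Overall dilution factor = 999.8 × 49.98 × 100 × 501 = 2.50 × 10⁹.
Original = 1.03 ng/L × 2.50 × 10⁹ = 2.58 × 10⁹ ng/L = 2.58 mg/mL.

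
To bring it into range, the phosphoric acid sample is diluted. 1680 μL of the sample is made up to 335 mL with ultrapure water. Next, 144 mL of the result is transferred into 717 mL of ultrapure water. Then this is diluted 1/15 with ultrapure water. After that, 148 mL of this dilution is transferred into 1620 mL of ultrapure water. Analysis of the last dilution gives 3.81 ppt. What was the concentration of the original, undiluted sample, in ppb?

Overall dilution factor = 199.4 × 5.979 × 15 × 11.95 = 2.14 × 10⁵.
Original = 3.81 ppt × 2.14 × 10⁵ = 8.14 × 10⁵ ppt = 814 ppb.

814 ppb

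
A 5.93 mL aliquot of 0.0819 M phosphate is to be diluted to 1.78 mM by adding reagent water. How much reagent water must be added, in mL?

267 mL

1.78 mM = 1.78 × 10⁻³ M.
V₂ = C₁V₁/C₂ = 0.0819 × 5.93 / 1.78 × 10⁻³ = 273 mL.
Diluent to add = V₂ − V₁ = 273 − 5.93 = 267 mL.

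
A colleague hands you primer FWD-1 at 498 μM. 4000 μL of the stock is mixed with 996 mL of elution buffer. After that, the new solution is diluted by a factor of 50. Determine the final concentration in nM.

39.8 nM

Overall dilution factor = 250 × 50 = 1.25 × 10⁴.
498 μM / 1.25 × 10⁴ = 0.0398 μM = 39.8 nM.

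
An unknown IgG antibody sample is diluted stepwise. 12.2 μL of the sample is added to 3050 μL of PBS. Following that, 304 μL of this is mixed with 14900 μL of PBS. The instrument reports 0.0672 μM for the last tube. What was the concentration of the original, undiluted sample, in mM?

Overall dilution factor = 251 × 50.01 = 1.26 × 10⁴.
Original = 0.0672 μM × 1.26 × 10⁴ = 844 μM = 0.844 mM.

0.844 mM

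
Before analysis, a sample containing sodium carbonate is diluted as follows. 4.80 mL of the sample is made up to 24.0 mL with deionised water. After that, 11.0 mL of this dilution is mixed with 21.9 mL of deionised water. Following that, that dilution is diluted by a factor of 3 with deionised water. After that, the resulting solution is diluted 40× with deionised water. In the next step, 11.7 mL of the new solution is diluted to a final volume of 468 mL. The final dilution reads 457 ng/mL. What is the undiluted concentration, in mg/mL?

32.8 mg/mL

Overall dilution factor = 5 × 2.991 × 3 × 40 × 40 = 7.18 × 10⁴.
Original = 457 ng/mL × 7.18 × 10⁴ = 3.28 × 10⁷ ng/mL = 32.8 mg/mL.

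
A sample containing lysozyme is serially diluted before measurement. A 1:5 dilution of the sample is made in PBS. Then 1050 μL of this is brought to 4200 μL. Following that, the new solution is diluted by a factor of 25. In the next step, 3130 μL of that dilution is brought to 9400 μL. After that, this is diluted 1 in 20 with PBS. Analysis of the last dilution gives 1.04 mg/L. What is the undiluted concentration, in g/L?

Overall dilution factor = 5 × 4 × 25 × 3.003 × 20 = 3.00 × 10⁴.
Original = 1.04 mg/L × 3.00 × 10⁴ = 3.12 × 10⁴ mg/L = 31.2 g/L.

31.2 g/L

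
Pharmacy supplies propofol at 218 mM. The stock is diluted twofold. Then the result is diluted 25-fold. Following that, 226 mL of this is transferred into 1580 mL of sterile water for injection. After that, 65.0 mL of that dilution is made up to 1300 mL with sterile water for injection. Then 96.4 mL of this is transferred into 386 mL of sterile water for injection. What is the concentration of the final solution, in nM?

5450 nM

Overall dilution factor = 2 × 25 × 7.991 × 20 × 5.004 = 4.00 × 10⁴.
218 mM / 4.00 × 10⁴ = 5.45 × 10⁻³ mM = 5450 nM.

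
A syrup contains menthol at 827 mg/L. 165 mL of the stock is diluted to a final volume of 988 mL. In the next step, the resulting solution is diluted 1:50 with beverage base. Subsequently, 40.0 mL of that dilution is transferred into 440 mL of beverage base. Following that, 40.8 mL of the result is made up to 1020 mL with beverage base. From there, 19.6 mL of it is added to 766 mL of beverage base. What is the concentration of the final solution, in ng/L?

230 ng/L

Overall dilution factor = 5.988 × 50 × 12 × 25 × 40.08 = 3.60 × 10⁶.
827 mg/L / 3.60 × 10⁶ = 2.30 × 10⁻⁴ mg/L = 230 ng/L.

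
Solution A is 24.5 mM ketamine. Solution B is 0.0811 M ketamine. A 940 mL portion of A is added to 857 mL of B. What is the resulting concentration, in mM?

C_B = 0.0811 M = 81.1 mM.
C_mix = (C_A·V_A + C_B·V_B)/(V_A + V_B) = (24.5×940 + 81.1×857) / 1797 = 51.5 mM.

51.5 mM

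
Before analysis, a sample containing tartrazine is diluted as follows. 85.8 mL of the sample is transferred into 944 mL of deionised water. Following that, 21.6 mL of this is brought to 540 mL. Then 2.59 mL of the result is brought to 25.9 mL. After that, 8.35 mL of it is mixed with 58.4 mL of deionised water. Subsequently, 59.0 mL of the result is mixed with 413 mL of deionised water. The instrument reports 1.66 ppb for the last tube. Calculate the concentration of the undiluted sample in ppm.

Overall dilution factor = 12.00 × 25 × 10 × 7.994 × 8 = 1.92 × 10⁵.
Original = 1.66 ppb × 1.92 × 10⁵ = 3.19 × 10⁵ ppb = 319 ppm.

319 ppm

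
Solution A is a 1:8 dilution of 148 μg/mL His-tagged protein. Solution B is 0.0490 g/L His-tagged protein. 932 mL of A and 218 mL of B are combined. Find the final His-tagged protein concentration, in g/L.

0.0243 g/L

C_A = 148 μg/mL / 8 = 18.5 μg/mL.
C_B = 0.0490 g/L = 49.0 μg/mL.
C_mix = (C_A·V_A + C_B·V_B)/(V_A + V_B) = (18.5×932 + 49.0×218) / 1150 = 24.3 μg/mL = 0.0243 g/L.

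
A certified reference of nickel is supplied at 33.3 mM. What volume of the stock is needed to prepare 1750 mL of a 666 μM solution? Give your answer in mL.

35.0 mL

666 μM = 0.666 mM.
V₁ = C₂V₂/C₁ = 0.666 × 1750 / 33.3 = 35.0 mL.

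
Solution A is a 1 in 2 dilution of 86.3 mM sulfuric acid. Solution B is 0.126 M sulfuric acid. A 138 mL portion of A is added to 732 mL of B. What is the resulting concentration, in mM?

C_A = 86.3 mM / 2 = 43.1 mM.
C_B = 0.126 M = 126 mM.
C_mix = (C_A·V_A + C_B·V_B)/(V_A + V_B) = (43.1×138 + 126×732) / 870.0 = 113 mM.

113 mM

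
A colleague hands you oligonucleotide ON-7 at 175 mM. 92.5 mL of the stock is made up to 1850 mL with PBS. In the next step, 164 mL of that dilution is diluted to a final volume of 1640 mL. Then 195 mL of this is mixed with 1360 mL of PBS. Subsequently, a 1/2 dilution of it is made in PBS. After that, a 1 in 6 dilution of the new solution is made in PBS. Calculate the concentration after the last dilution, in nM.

Overall dilution factor = 20 × 10 × 7.974 × 2 × 6 = 1.91 × 10⁴.
175 mM / 1.91 × 10⁴ = 9.14 × 10⁻³ mM = 9140 nM.

9140 nM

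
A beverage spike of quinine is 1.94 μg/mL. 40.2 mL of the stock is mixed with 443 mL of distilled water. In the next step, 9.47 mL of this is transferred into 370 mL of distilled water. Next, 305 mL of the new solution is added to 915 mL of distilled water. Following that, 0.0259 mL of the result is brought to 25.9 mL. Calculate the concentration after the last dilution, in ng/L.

Overall dilution factor = 12.02 × 40.07 × 4 × 1000 = 1.93 × 10⁶.
1.94 μg/mL / 1.93 × 10⁶ = 1.01 × 10⁻⁶ μg/mL = 1.01 ng/L.

1.01 ng/L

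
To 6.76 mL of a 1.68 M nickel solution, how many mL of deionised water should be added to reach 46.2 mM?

239 mL

46.2 mM = 0.0462 M.
V₂ = C₁V₁/C₂ = 1.68 × 6.76 / 0.0462 = 246 mL.
Diluent to add = V₂ − V₁ = 246 − 6.76 = 239 mL.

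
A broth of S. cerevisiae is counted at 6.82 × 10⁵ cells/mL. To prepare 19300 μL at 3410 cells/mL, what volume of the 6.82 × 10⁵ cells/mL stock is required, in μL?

96.5 μL

V₁ = C₂V₂/C₁ = 3410 × 19300 / 6.82 × 10⁵ = 96.5 μL.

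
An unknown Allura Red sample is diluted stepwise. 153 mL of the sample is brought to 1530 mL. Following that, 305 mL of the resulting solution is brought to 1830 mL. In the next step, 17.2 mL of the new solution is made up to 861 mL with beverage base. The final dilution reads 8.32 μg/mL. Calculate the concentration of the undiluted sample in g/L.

25.0 g/L

Overall dilution factor = 10 × 6 × 50.06 = 3003.
Original = 8.32 μg/mL × 3003 = 2.50 × 10⁴ μg/mL = 25.0 g/L.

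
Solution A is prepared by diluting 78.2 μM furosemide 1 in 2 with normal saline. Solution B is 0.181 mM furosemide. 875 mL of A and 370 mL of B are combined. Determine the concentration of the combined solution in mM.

0.0813 mM

C_A = 78.2 μM / 2 = 39.1 μM.
C_B = 0.181 mM = 181 μM.
C_mix = (C_A·V_A + C_B·V_B)/(V_A + V_B) = (39.1×875 + 181×370) / 1245 = 81.3 μM = 0.0813 mM.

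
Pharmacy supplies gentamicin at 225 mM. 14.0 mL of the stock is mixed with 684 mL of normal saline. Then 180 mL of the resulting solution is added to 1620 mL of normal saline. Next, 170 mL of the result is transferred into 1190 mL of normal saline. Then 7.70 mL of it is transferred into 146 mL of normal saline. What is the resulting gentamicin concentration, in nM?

Overall dilution factor = 49.86 × 10 × 8 × 19.96 = 7.96 × 10⁴.
225 mM / 7.96 × 10⁴ = 2.83 × 10⁻³ mM = 2830 nM.

2830 nM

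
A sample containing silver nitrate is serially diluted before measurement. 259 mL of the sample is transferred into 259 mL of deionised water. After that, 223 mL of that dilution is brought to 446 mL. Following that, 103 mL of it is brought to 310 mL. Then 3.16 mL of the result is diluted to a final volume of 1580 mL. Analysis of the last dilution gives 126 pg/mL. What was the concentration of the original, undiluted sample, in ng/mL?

758 ng/mL

Overall dilution factor = 2 × 2 × 3.010 × 500 = 6019.
Original = 126 pg/mL × 6019 = 7.58 × 10⁵ pg/mL = 758 ng/mL.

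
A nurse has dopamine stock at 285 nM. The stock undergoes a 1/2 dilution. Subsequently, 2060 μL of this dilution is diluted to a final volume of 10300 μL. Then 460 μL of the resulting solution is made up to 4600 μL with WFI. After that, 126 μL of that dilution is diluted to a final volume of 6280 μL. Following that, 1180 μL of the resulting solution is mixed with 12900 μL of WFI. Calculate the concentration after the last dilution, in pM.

Overall dilution factor = 2 × 5 × 10 × 49.84 × 11.93 = 5.95 × 10⁴.
285 nM / 5.95 × 10⁴ = 4.79 × 10⁻³ nM = 4.79 pM.

4.79 pM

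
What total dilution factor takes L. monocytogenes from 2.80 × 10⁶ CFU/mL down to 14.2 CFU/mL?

1.97 × 10⁵

Factor = C₀/C_target = 2.80 × 10⁶ CFU/mL / 14.2 CFU/mL = 1.97 × 10⁵.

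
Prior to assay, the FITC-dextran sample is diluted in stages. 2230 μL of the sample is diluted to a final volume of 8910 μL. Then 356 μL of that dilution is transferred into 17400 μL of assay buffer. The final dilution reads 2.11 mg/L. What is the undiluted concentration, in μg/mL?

Overall dilution factor = 3.996 × 49.88 = 199.
Original = 2.11 mg/L × 199 = 420 mg/L = 420 μg/mL.

420 μg/mL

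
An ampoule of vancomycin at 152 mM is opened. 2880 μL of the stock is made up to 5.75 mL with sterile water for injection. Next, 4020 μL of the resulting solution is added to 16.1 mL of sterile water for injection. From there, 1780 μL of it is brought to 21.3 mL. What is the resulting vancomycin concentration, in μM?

Overall dilution factor = 1.997 × 5.005 × 11.97 = 120.
152 mM / 120 = 1.27 mM = 1270 μM.

1270 μM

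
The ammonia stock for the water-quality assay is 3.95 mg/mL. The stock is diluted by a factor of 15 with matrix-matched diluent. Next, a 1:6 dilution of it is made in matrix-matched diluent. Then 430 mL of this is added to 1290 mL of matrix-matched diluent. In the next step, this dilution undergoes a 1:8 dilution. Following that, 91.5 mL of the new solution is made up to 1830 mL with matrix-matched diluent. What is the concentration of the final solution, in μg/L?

Overall dilution factor = 15 × 6 × 4 × 8 × 20 = 5.76 × 10⁴.
3.95 mg/mL / 5.76 × 10⁴ = 6.86 × 10⁻⁵ mg/mL = 68.6 μg/L.

68.6 μg/L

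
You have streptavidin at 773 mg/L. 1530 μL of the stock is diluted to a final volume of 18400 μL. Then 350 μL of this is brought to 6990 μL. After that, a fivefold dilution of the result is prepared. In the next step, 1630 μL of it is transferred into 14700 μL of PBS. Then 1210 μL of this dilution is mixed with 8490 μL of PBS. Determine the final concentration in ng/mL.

8.01 ng/mL

Overall dilution factor = 12.03 × 19.97 × 5 × 10.02 × 8.017 = 9.64 × 10⁴.
773 mg/L / 9.64 × 10⁴ = 8.01 × 10⁻³ mg/L = 8.01 ng/mL.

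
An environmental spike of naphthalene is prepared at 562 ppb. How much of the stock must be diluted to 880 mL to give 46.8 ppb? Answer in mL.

V₁ = C₂V₂/C₁ = 46.8 × 880 / 562 = 73.3 mL.

73.3 mL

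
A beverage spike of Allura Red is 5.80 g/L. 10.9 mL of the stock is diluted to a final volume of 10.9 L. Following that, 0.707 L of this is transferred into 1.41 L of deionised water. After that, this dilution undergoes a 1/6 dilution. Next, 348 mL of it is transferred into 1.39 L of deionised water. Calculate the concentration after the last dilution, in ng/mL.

Overall dilution factor = 1000 × 2.994 × 6 × 4.994 = 8.97 × 10⁴.
5.80 g/L / 8.97 × 10⁴ = 6.46 × 10⁻⁵ g/L = 64.6 ng/mL.

64.6 ng/mL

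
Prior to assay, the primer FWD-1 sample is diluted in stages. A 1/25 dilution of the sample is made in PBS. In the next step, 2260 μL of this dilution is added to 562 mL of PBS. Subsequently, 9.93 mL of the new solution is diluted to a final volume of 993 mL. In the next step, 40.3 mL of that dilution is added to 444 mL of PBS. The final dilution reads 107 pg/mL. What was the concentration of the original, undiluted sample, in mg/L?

Overall dilution factor = 25 × 249.7 × 100 × 12.02 = 7.50 × 10⁶.
Original = 107 pg/mL × 7.50 × 10⁶ = 8.03 × 10⁸ pg/mL = 803 mg/L.

803 mg/L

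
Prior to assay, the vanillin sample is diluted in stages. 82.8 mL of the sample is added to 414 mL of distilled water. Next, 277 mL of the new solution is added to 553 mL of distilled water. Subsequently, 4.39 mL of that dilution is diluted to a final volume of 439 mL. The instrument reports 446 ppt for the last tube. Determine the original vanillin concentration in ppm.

Overall dilution factor = 6 × 2.996 × 100 = 1798.
Original = 446 ppt × 1798 = 8.02 × 10⁵ ppt = 0.802 ppm.

0.802 ppm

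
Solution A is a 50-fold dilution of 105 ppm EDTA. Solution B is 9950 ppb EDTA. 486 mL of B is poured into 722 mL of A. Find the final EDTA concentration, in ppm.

C_A = 105 ppm / 50 = 2.10 ppm.
C_B = 9950 ppb = 9.95 ppm.
C_mix = (C_A·V_A + C_B·V_B)/(V_A + V_B) = (2.10×722 + 9.95×486) / 1208 = 5.26 ppm.

5.26 ppm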